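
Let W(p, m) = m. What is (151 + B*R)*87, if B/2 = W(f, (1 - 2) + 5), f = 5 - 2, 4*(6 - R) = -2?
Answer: 17661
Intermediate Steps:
R = 13/2 (R = 6 - ¼*(-2) = 6 + ½ = 13/2 ≈ 6.5000)
f = 3
B = 8 (B = 2*((1 - 2) + 5) = 2*(-1 + 5) = 2*4 = 8)
(151 + B*R)*87 = (151 + 8*(13/2))*87 = (151 + 52)*87 = 203*87 = 17661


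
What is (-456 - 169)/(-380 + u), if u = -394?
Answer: 625/774 ≈ 0.80749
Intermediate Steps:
(-456 - 169)/(-380 + u) = (-456 - 169)/(-380 - 394) = -625/(-774) = -625*(-1/774) = 625/774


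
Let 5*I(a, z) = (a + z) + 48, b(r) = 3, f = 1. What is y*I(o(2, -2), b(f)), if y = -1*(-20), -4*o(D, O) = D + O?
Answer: 204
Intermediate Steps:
o(D, O) = -D/4 - O/4 (o(D, O) = -(D + O)/4 = -D/4 - O/4)
I(a, z) = 48/5 + a/5 + z/5 (I(a, z) = ((a + z) + 48)/5 = (48 + a + z)/5 = 48/5 + a/5 + z/5)
y = 20
y*I(o(2, -2), b(f)) = 20*(48/5 + (-¼*2 - ¼*(-2))/5 + (⅕)*3) = 20*(48/5 + (-½ + ½)/5 + ⅗) = 20*(48/5 + (⅕)*0 + ⅗) = 20*(48/5 + 0 + ⅗) = 20*(51/5) = 204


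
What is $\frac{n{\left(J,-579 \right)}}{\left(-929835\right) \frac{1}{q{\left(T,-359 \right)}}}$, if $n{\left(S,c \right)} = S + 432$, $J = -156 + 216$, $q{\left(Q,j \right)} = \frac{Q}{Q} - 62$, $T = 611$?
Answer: $\frac{10004}{309945} \approx 0.032277$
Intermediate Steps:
$q{\left(Q,j \right)} = -61$ ($q{\left(Q,j \right)} = 1 - 62 = -61$)
$J = 60$
$n{\left(S,c \right)} = 432 + S$
$\frac{n{\left(J,-579 \right)}}{\left(-929835\right) \frac{1}{q{\left(T,-359 \right)}}} = \frac{432 + 60}{\left(-929835\right) \frac{1}{-61}} = \frac{492}{\left(-929835\right) \left(- \frac{1}{61}\right)} = \frac{492}{\frac{929835}{61}} = 492 \cdot \frac{61}{929835} = \frac{10004}{309945}$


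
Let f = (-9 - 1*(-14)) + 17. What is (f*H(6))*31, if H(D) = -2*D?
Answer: -8184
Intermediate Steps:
f = 22 (f = (-9 + 14) + 17 = 5 + 17 = 22)
(f*H(6))*31 = (22*(-2*6))*31 = (22*(-12))*31 = -264*31 = -8184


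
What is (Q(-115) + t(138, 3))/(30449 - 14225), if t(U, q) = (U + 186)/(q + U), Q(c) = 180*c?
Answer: -40533/31772 ≈ -1.2757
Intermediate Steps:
t(U, q) = (186 + U)/(U + q)
(Q(-115) + t(138, 3))/(30449 - 14225) = (180*(-115) + (186 + 138)/(138 + 3))/(30449 - 14225) = (-20700 + 324/141)/16224 = (-20700 + (1/141)*324)*(1/16224) = (-20700 + 108/47)*(1/16224) = -972792/47*1/16224 = -40533/31772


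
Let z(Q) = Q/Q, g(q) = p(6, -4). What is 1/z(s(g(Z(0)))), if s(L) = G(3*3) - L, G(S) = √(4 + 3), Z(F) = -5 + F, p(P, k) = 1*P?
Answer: 1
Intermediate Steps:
p(P, k) = P
G(S) = √7
g(q) = 6
s(L) = √7 - L
z(Q) = 1
1/z(s(g(Z(0)))) = 1/1 = 1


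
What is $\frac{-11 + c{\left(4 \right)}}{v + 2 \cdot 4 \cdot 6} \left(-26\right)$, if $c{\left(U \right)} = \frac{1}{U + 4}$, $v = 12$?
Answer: $\frac{377}{80} \approx 4.7125$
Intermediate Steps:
$c{\left(U \right)} = \frac{1}{4 + U}$
$\frac{-11 + c{\left(4 \right)}}{v + 2 \cdot 4 \cdot 6} \left(-26\right) = \frac{-11 + \frac{1}{4 + 4}}{12 + 2 \cdot 4 \cdot 6} \left(-26\right) = \frac{-11 + \frac{1}{8}}{12 + 8 \cdot 6} \left(-26\right) = \frac{-11 + \frac{1}{8}}{12 + 48} \left(-26\right) = - \frac{87}{8 \cdot 60} \left(-26\right) = \left(- \frac{87}{8}\right) \frac{1}{60} \left(-26\right) = \left(- \frac{29}{160}\right) \left(-26\right) = \frac{377}{80}$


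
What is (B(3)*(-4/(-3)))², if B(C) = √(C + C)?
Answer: 32/3 ≈ 10.667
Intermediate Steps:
B(C) = √2*√C (B(C) = √(2*C) = √2*√C)
(B(3)*(-4/(-3)))² = ((√2*√3)*(-4/(-3)))² = (√6*(-4*(-⅓)))² = (√6*(4/3))² = (4*√6/3)² = 32/3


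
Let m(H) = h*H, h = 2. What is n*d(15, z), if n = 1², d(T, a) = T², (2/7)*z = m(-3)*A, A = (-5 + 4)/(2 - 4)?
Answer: 225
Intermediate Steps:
A = ½ (A = -1/(-2) = -1*(-½) = ½ ≈ 0.50000)
m(H) = 2*H
z = -21/2 (z = 7*((2*(-3))*(½))/2 = 7*(-6*½)/2 = (7/2)*(-3) = -21/2 ≈ -10.500)
n = 1
n*d(15, z) = 1*15² = 1*225 = 225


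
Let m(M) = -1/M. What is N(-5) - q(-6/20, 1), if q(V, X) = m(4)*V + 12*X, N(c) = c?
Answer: -683/40 ≈ -17.075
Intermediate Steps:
q(V, X) = 12*X - V/4 (q(V, X) = (-1/4)*V + 12*X = (-1*1/4)*V + 12*X = -V/4 + 12*X = 12*X - V/4)
N(-5) - q(-6/20, 1) = -5 - (12*1 - (-3)/(2*20)) = -5 - (12 - (-3)/(2*20)) = -5 - (12 - 1/4*(-3/10)) = -5 - (12 + 3/40) = -5 - 1*483/40 = -5 - 483/40 = -683/40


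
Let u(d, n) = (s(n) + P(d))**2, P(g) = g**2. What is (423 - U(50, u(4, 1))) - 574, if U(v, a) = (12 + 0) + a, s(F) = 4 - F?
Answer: -524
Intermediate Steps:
u(d, n) = (4 + d**2 - n)**2 (u(d, n) = ((4 - n) + d**2)**2 = (4 + d**2 - n)**2)
U(v, a) = 12 + a
(423 - U(50, u(4, 1))) - 574 = (423 - (12 + (4 + 4**2 - 1*1)**2)) - 574 = (423 - (12 + (4 + 16 - 1)**2)) - 574 = (423 - (12 + 19**2)) - 574 = (423 - (12 + 361)) - 574 = (423 - 1*373) - 574 = (423 - 373) - 574 = 50 - 574 = -524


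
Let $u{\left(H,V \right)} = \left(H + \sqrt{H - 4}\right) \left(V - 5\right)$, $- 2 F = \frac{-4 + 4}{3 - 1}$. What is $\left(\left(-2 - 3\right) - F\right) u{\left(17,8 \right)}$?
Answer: $-255 - 15 \sqrt{13} \approx -309.08$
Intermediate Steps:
$F = 0$ ($F = - \frac{\left(-4 + 4\right) \frac{1}{3 - 1}}{2} = - \frac{0 \cdot \frac{1}{2}}{2} = \left(- \frac{1}{2}\right) 0 = 0$)
$u{\left(H,V \right)} = \left(-5 + V\right) \left(H + \sqrt{-4 + H}\right)$ ($u{\left(H,V \right)} = \left(H + \sqrt{-4 + H}\right) \left(-5 + V\right) = \left(-5 + V\right) \left(H + \sqrt{-4 + H}\right)$)
$\left(\left(-2 - 3\right) - F\right) u{\left(17,8 \right)} = \left(\left(-2 - 3\right) - 0\right) \left(\left(-5\right) 17 - 5 \sqrt{-4 + 17} + 17 \cdot 8 + 8 \sqrt{-4 + 17}\right) = \left(\left(-2 - 3\right) + 0\right) \left(-85 - 5 \sqrt{13} + 136 + 8 \sqrt{13}\right) = \left(-5 + 0\right) \left(51 + 3 \sqrt{13}\right) = - 5 \left(51 + 3 \sqrt{13}\right) = -255 - 15 \sqrt{13}$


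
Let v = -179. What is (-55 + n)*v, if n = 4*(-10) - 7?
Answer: 18258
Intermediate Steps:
n = -47 (n = -40 - 7 = -47)
(-55 + n)*v = (-55 - 47)*(-179) = -102*(-179) = 18258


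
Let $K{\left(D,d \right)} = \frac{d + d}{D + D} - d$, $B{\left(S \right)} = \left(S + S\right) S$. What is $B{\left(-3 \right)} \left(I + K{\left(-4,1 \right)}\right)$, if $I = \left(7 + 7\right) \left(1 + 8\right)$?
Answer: $\frac{4491}{2} \approx 2245.5$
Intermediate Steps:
$B{\left(S \right)} = 2 S^{2}$ ($B{\left(S \right)} = 2 S S = 2 S^{2}$)
$K{\left(D,d \right)} = - d + \frac{d}{D}$ ($K{\left(D,d \right)} = \frac{2 d}{2 D} - d = 2 d \frac{1}{2 D} - d = \frac{d}{D} - d = - d + \frac{d}{D}$)
$I = 126$ ($I = 14 \cdot 9 = 126$)
$B{\left(-3 \right)} \left(I + K{\left(-4,1 \right)}\right) = 2 \left(-3\right)^{2} \left(126 + \left(\left(-1\right) 1 + 1 \frac{1}{-4}\right)\right) = 2 \cdot 9 \left(126 + \left(-1 + 1 \left(- \frac{1}{4}\right)\right)\right) = 18 \left(126 - \frac{5}{4}\right) = 18 \cdot \frac{499}{4} = \frac{4491}{2}$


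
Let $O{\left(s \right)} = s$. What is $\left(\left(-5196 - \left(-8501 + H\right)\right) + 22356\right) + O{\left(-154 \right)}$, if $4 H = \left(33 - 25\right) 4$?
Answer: $25499$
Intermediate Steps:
$H = 8$ ($H = \frac{\left(33 - 25\right) 4}{4} = \frac{8 \cdot 4}{4} = \frac{1}{4} \cdot 32 = 8$)
$\left(\left(-5196 - \left(-8501 + H\right)\right) + 22356\right) + O{\left(-154 \right)} = \left(\left(-5196 + \left(8501 - 8\right)\right) + 22356\right) - 154 = \left(\left(-5196 + 8493\right) + 22356\right) - 154 = \left(3297 + 22356\right) - 154 = 25653 - 154 = 25499$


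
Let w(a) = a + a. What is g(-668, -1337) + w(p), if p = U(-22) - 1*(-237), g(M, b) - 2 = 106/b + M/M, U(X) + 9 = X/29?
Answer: 17734905/38773 ≈ 457.40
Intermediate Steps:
U(X) = -9 + X/29
g(M, b) = 3 + 106/b (g(M, b) = 2 + (106/b + M/M) = 2 + (106/b + 1) = 2 + (1 + 106/b) = 3 + 106/b)
p = 6590/29 (p = (-9 + (1/29)*(-22)) - 1*(-237) = (-9 - 22/29) + 237 = -283/29 + 237 = 6590/29 ≈ 227.24)
w(a) = 2*a
g(-668, -1337) + w(p) = (3 + 106/(-1337)) + 2*(6590/29) = (3 + 106*(-1/1337)) + 13180/29 = (3 - 106/1337) + 13180/29 = 3905/1337 + 13180/29 = 17734905/38773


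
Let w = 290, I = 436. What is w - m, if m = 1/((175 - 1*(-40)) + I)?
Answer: 188789/651 ≈ 290.00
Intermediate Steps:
m = 1/651 (m = 1/((175 - 1*(-40)) + 436) = 1/((175 + 40) + 436) = 1/(215 + 436) = 1/651 ≈ 0.0015361)
w - m = 290 - 1*1/651 = 290 - 1/651 = 188789/651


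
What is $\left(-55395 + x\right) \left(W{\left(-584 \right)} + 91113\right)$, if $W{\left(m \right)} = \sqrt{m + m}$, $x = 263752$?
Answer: $18984031341 + 833428 i \sqrt{73} \approx 1.8984 \cdot 10^{10} + 7.1208 \cdot 10^{6} i$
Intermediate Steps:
$W{\left(m \right)} = \sqrt{2} \sqrt{m}$ ($W{\left(m \right)} = \sqrt{2 m} = \sqrt{2} \sqrt{m}$)
$\left(-55395 + x\right) \left(W{\left(-584 \right)} + 91113\right) = \left(-55395 + 263752\right) \left(\sqrt{2} \sqrt{-584} + 91113\right) = 208357 \left(\sqrt{2} \cdot 2 i \sqrt{146} + 91113\right) = 208357 \left(4 i \sqrt{73} + 91113\right) = 208357 \left(91113 + 4 i \sqrt{73}\right) = 18984031341 + 833428 i \sqrt{73}$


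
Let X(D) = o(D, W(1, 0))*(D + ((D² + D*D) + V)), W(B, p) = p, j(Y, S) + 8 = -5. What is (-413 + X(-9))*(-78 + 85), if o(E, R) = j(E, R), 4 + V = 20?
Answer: -18270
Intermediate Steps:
j(Y, S) = -13 (j(Y, S) = -8 - 5 = -13)
V = 16 (V = -4 + 20 = 16)
o(E, R) = -13
X(D) = -208 - 26*D² - 13*D (X(D) = -13*(D + ((D² + D*D) + 16)) = -13*(D + ((D² + D²) + 16)) = -13*(D + (2*D² + 16)) = -13*(D + (16 + 2*D²)) = -13*(16 + D + 2*D²) = -208 - 26*D² - 13*D)
(-413 + X(-9))*(-78 + 85) = (-413 + (-208 - 26*(-9)² - 13*(-9)))*(-78 + 85) = (-413 + (-208 - 26*81 + 117))*7 = (-413 + (-208 - 2106 + 117))*7 = (-413 - 2197)*7 = -2610*7 = -18270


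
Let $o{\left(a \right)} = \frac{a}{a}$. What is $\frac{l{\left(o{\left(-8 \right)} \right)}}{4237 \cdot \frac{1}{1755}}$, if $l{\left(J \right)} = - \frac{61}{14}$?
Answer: $- \frac{107055}{59318} \approx -1.8048$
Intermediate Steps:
$o{\left(a \right)} = 1$
$l{\left(J \right)} = - \frac{61}{14}$ ($l{\left(J \right)} = \left(-61\right) \frac{1}{14} = - \frac{61}{14}$)
$\frac{l{\left(o{\left(-8 \right)} \right)}}{4237 \cdot \frac{1}{1755}} = - \frac{61}{14 \cdot \frac{4237}{1755}} = \left(- \frac{61}{14}\right) \frac{1755}{4237} = - \frac{107055}{59318}$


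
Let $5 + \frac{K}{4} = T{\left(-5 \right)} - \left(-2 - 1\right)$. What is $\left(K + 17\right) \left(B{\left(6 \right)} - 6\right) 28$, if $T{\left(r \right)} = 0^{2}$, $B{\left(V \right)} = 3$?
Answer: $-756$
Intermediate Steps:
$T{\left(r \right)} = 0$
$K = -8$ ($K = -20 + 4 \left(0 - \left(-2 - 1\right)\right) = -20 + 4 \left(0 - -3\right) = -20 + 4 \left(0 + 3\right) = -20 + 4 \cdot 3 = -20 + 12 = -8$)
$\left(K + 17\right) \left(B{\left(6 \right)} - 6\right) 28 = \left(-8 + 17\right) \left(3 - 6\right) 28 = 9 \left(-3\right) 28 = \left(-27\right) 28 = -756$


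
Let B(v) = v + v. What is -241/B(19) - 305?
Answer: -11831/38 ≈ -311.34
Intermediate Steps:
B(v) = 2*v
-241/B(19) - 305 = -241/(2*19) - 305 = -241/38 - 305 = -11831/38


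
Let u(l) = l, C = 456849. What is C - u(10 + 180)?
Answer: 456659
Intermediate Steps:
C - u(10 + 180) = 456849 - (10 + 180) = 456849 - 1*190 = 456849 - 190 = 456659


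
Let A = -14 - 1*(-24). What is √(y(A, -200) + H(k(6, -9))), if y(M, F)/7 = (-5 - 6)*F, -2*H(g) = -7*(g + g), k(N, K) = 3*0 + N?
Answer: √15442 ≈ 124.27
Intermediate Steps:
k(N, K) = N (k(N, K) = 0 + N = N)
H(g) = 7*g (H(g) = -(-7)*(g + g)/2 = -(-7)*2*g/2 = -(-7)*g = 7*g)
A = 10 (A = -14 + 24 = 10)
y(M, F) = -77*F (y(M, F) = 7*((-5 - 6)*F) = 7*(-11*F) = -77*F)
√(y(A, -200) + H(k(6, -9))) = √(-77*(-200) + 7*6) = √(15400 + 42) = √15442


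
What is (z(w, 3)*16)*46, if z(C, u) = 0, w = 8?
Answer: 0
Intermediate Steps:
(z(w, 3)*16)*46 = (0*16)*46 = 0*46 = 0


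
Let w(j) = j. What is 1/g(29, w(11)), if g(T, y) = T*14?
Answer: 1/406 ≈ 0.0024631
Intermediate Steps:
g(T, y) = 14*T
1/g(29, w(11)) = 1/(14*29) = 1/406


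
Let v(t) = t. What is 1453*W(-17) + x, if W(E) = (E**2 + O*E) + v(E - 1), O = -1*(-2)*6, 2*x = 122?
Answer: 97412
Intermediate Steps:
x = 61 (x = (1/2)*122 = 61)
O = 12 (O = 2*6 = 12)
W(E) = -1 + E**2 + 13*E (W(E) = (E**2 + 12*E) + (E - 1) = (E**2 + 12*E) + (-1 + E) = -1 + E**2 + 13*E)
1453*W(-17) + x = 1453*(-1 + (-17)**2 + 13*(-17)) + 61 = 1453*(-1 + 289 - 221) + 61 = 1453*67 + 61 = 97351 + 61 = 97412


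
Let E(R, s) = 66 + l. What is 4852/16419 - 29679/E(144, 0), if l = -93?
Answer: 54158945/49257 ≈ 1099.5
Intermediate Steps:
E(R, s) = -27 (E(R, s) = 66 - 93 = -27)
4852/16419 - 29679/E(144, 0) = 4852/16419 - 29679/(-27) = 4852*(1/16419) - 29679*(-1/27) = 4852/16419 + 9893/9 = 54158945/49257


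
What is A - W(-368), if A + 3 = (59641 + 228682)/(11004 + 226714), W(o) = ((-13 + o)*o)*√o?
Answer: -424831/237718 - 560832*I*√23 ≈ -1.7871 - 2.6897e+6*I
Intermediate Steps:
W(o) = o^(3/2)*(-13 + o) (W(o) = (o*(-13 + o))*√o = o^(3/2)*(-13 + o))
A = -424831/237718 (A = -3 + (59641 + 228682)/(11004 + 226714) = -3 + 288323/237718 = -424831/237718 ≈ -1.7871)
A - W(-368) = -424831/237718 - (-368)^(3/2)*(-13 - 368) = -424831/237718 - (-1472*I*√23)*(-381) = -424831/237718 - 560832*I*√23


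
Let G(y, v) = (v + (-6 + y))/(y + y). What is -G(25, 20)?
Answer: -39/50 ≈ -0.78000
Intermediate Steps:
G(y, v) = (-6 + v + y)/(2*y) (G(y, v) = (-6 + v + y)/((2*y)) = (-6 + v + y)*(1/(2*y)) = (-6 + v + y)/(2*y))
-G(25, 20) = -(-6 + 20 + 25)/(2*25) = -39/(2*25) = -1*39/50 = -39/50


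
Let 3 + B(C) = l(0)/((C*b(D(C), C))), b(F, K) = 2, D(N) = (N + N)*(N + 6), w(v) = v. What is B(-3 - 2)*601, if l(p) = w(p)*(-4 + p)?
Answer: -1803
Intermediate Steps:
D(N) = 2*N*(6 + N) (D(N) = (2*N)*(6 + N) = 2*N*(6 + N))
l(p) = p*(-4 + p)
B(C) = -3 (B(C) = -3 + (0*(-4 + 0))/((C*2)) = -3 + (0*(-4))/((2*C)) = -3 + 0*(1/(2*C)) = -3 + 0 = -3)
B(-3 - 2)*601 = -3*601 = -1803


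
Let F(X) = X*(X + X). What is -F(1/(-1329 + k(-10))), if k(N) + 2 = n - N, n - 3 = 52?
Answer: -1/801378 ≈ -1.2479e-6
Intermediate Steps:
n = 55 (n = 3 + 52 = 55)
k(N) = 53 - N (k(N) = -2 + (55 - N) = 53 - N)
F(X) = 2*X**2 (F(X) = X*(2*X) = 2*X**2)
-F(1/(-1329 + k(-10))) = -2*(1/(-1329 + (53 - 1*(-10))))**2 = -2*(1/(-1329 + (53 + 10)))**2 = -2*(1/(-1329 + 63))**2 = -2*(1/(-1266))**2 = -2*(-1/1266)**2 = -2/1602756 = -1*1/801378 = -1/801378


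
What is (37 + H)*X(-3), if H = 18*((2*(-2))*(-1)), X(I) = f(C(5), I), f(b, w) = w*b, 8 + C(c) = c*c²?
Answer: -38259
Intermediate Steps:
C(c) = -8 + c³ (C(c) = -8 + c*c² = -8 + c³)
f(b, w) = b*w
X(I) = 117*I (X(I) = (-8 + 5³)*I = (-8 + 125)*I = 117*I)
H = 72 (H = 18*(-4*(-1)) = 18*4 = 72)
(37 + H)*X(-3) = (37 + 72)*(117*(-3)) = 109*(-351) = -38259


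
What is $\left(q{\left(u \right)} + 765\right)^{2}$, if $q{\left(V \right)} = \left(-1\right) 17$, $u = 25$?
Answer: $559504$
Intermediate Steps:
$q{\left(V \right)} = -17$
$\left(q{\left(u \right)} + 765\right)^{2} = \left(-17 + 765\right)^{2} = 748^{2} = 559504$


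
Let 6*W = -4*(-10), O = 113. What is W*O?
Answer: 2260/3 ≈ 753.33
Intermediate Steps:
W = 20/3 (W = (-4*(-10))/6 = (1/6)*40 = 20/3 ≈ 6.6667)
W*O = (20/3)*113 = 2260/3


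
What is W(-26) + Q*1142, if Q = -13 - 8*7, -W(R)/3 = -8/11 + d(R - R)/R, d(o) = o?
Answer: -866754/11 ≈ -78796.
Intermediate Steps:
W(R) = 24/11 (W(R) = -3*(-8/11 + (R - R)/R) = -3*(-8*1/11 + 0/R) = -3*(-8/11 + 0) = -3*(-8/11) = 24/11)
Q = -69 (Q = -13 - 56 = -69)
W(-26) + Q*1142 = 24/11 - 69*1142 = 24/11 - 78798 = -866754/11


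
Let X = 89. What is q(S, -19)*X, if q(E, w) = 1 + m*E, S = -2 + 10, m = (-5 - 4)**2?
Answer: 57761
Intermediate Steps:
m = 81 (m = (-9)**2 = 81)
S = 8
q(E, w) = 1 + 81*E
q(S, -19)*X = (1 + 81*8)*89 = (1 + 648)*89 = 649*89 = 57761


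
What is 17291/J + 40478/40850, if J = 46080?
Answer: 257156359/188236800 ≈ 1.3661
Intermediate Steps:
17291/J + 40478/40850 = 17291/46080 + 40478/40850 = 17291*(1/46080) + 40478*(1/40850) = 17291/46080 + 20239/20425 = 257156359/188236800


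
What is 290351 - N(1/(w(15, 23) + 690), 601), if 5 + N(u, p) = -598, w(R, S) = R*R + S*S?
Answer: 290954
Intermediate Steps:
w(R, S) = R² + S²
N(u, p) = -603 (N(u, p) = -5 - 598 = -603)
290351 - N(1/(w(15, 23) + 690), 601) = 290351 - 1*(-603) = 290351 + 603 = 290954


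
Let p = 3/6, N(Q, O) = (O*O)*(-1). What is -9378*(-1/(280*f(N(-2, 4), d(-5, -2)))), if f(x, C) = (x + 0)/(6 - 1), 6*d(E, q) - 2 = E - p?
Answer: -4689/448 ≈ -10.467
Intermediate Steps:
N(Q, O) = -O² (N(Q, O) = O²*(-1) = -O²)
p = ½ (p = 3*(⅙) = ½ ≈ 0.50000)
d(E, q) = ¼ + E/6 (d(E, q) = ⅓ + (E - 1*½)/6 = ⅓ + (E - ½)/6 = ⅓ + (-½ + E)/6 = ⅓ + (-1/12 + E/6) = ¼ + E/6)
f(x, C) = x/5
-9378*(-1/(280*f(N(-2, 4), d(-5, -2)))) = -9378/((-56*(-1*4²))) = -9378/((-56*(-1*16))) = -9378/((-56*(-16))) = -9378/((-280*(-16/5))) = -9378/896 = -9378*1/896 = -4689/448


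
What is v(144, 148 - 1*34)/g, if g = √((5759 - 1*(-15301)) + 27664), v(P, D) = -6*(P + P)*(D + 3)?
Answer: -7776*√12181/937 ≈ -915.92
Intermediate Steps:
v(P, D) = -12*P*(3 + D) (v(P, D) = -6*2*P*(3 + D) = -12*P*(3 + D))
g = 2*√12181 (g = √((5759 + 15301) + 27664) = √(21060 + 27664) = √48724 = 2*√12181 ≈ 220.74)
v(144, 148 - 1*34)/g = (-12*144*(3 + (148 - 1*34)))/((2*√12181)) = (-12*144*(3 + (148 - 34)))*(√12181/24362) = (-12*144*(3 + 114))*(√12181/24362) = (-12*144*117)*(√12181/24362) = -7776*√12181/937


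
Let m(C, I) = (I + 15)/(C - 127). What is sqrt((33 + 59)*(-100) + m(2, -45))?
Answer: I*sqrt(229994)/5 ≈ 95.915*I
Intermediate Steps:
m(C, I) = (15 + I)/(-127 + C)
sqrt((33 + 59)*(-100) + m(2, -45)) = sqrt((33 + 59)*(-100) + (15 - 45)/(-127 + 2)) = sqrt(92*(-100) - 30/(-125)) = sqrt(-9200 - 1/125*(-30)) = sqrt(-9200 + 6/25) = sqrt(-229994/25) = I*sqrt(229994)/5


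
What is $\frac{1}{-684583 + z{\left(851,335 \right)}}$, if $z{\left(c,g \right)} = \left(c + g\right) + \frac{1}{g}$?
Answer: $- \frac{335}{228937994} \approx -1.4633 \cdot 10^{-6}$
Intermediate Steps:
$z{\left(c,g \right)} = c + g + \frac{1}{g}$
$\frac{1}{-684583 + z{\left(851,335 \right)}} = \frac{1}{-684583 + \left(851 + 335 + \frac{1}{335}\right)} = \frac{1}{-684583 + \frac{397311}{335}} = \frac{1}{- \frac{228937994}{335}} = - \frac{335}{228937994}$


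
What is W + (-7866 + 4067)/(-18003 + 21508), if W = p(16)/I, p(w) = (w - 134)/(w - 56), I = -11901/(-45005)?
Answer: 1680514199/166852020 ≈ 10.072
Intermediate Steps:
I = 11901/45005 (I = -11901*(-1/45005) = 11901/45005 ≈ 0.26444)
p(w) = (-134 + w)/(-56 + w)
W = 531059/47604 (W = ((-134 + 16)/(-56 + 16))/(11901/45005) = (-118/(-40))*(45005/11901) = -1/40*(-118)*(45005/11901) = (59/20)*(45005/11901) = 531059/47604 ≈ 11.156)
W + (-7866 + 4067)/(-18003 + 21508) = 531059/47604 + (-7866 + 4067)/(-18003 + 21508) = 531059/47604 - 3799/3505 = 1680514199/166852020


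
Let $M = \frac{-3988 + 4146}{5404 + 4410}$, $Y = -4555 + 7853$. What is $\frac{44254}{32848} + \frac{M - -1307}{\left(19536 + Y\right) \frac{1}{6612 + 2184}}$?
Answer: $\frac{464506403235869}{920125348856} \approx 504.83$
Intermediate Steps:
$Y = 3298$
$M = \frac{79}{4907}$ ($M = \frac{158}{9814} = 158 \cdot \frac{1}{9814} = \frac{79}{4907} \approx 0.016099$)
$\frac{44254}{32848} + \frac{M - -1307}{\left(19536 + Y\right) \frac{1}{6612 + 2184}} = \frac{44254}{32848} + \frac{\frac{79}{4907} - -1307}{\left(19536 + 3298\right) \frac{1}{6612 + 2184}} = 44254 \cdot \frac{1}{32848} + \frac{\frac{79}{4907} + 1307}{22834 \cdot \frac{1}{8796}} = \frac{22127}{16424} + \frac{6413528}{4907 \cdot 22834 \cdot \frac{1}{8796}} = \frac{22127}{16424} + \frac{6413528}{4907 \cdot \frac{11417}{4398}} = \frac{22127}{16424} + \frac{6413528}{4907} \cdot \frac{4398}{11417} = \frac{22127}{16424} + \frac{28206696144}{56023219} = \frac{464506403235869}{920125348856}$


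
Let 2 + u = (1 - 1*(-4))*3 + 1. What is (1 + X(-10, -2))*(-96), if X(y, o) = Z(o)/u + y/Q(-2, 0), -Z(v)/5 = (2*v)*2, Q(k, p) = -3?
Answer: -4832/7 ≈ -690.29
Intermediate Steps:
u = 14 (u = -2 + ((1 - 1*(-4))*3 + 1) = -2 + ((1 + 4)*3 + 1) = -2 + (5*3 + 1) = -2 + (15 + 1) = -2 + 16 = 14)
Z(v) = -20*v (Z(v) = -5*2*v*2 = -20*v)
X(y, o) = -10*o/7 - y/3 (X(y, o) = -20*o/14 + y/(-3) = -20*o*(1/14) + y*(-⅓) = -10*o/7 - y/3)
(1 + X(-10, -2))*(-96) = (1 + (-10/7*(-2) - ⅓*(-10)))*(-96) = (1 + (20/7 + 10/3))*(-96) = (1 + 130/21)*(-96) = (151/21)*(-96) = -4832/7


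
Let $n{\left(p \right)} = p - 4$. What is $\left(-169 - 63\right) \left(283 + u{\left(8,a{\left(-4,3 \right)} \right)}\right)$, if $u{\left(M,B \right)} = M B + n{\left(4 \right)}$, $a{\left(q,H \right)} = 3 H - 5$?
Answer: $-73080$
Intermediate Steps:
$n{\left(p \right)} = -4 + p$ ($n{\left(p \right)} = p - 4 = -4 + p$)
$a{\left(q,H \right)} = -5 + 3 H$
$u{\left(M,B \right)} = B M$ ($u{\left(M,B \right)} = M B + \left(-4 + 4\right) = B M + 0 = B M$)
$\left(-169 - 63\right) \left(283 + u{\left(8,a{\left(-4,3 \right)} \right)}\right) = \left(-169 - 63\right) \left(283 + \left(-5 + 3 \cdot 3\right) 8\right) = - 232 \left(283 + \left(-5 + 9\right) 8\right) = - 232 \left(283 + 4 \cdot 8\right) = - 232 \left(283 + 32\right) = \left(-232\right) 315 = -73080$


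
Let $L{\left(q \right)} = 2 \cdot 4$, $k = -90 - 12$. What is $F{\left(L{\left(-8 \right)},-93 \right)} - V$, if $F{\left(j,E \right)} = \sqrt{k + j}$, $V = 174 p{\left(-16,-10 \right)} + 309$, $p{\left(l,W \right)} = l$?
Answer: $2475 + i \sqrt{94} \approx 2475.0 + 9.6954 i$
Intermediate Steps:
$k = -102$ ($k = -90 - 12 = -102$)
$L{\left(q \right)} = 8$
$V = -2475$ ($V = 174 \left(-16\right) + 309 = -2784 + 309 = -2475$)
$F{\left(j,E \right)} = \sqrt{-102 + j}$
$F{\left(L{\left(-8 \right)},-93 \right)} - V = \sqrt{-102 + 8} - -2475 = \sqrt{-94} + 2475 = i \sqrt{94} + 2475 = 2475 + i \sqrt{94}$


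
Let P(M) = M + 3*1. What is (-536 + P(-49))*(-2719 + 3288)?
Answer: -331158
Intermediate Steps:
P(M) = 3 + M (P(M) = M + 3 = 3 + M)
(-536 + P(-49))*(-2719 + 3288) = (-536 + (3 - 49))*(-2719 + 3288) = (-536 - 46)*569 = -582*569 = -331158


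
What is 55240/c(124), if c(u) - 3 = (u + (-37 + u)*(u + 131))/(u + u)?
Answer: 13699520/23053 ≈ 594.26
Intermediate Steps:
c(u) = 3 + (u + (-37 + u)*(131 + u))/(2*u) (c(u) = 3 + (u + (-37 + u)*(u + 131))/(u + u) = 3 + (u + (-37 + u)*(131 + u))/((2*u)) = 3 + (1/(2*u))*(u + (-37 + u)*(131 + u)) = 3 + (u + (-37 + u)*(131 + u))/(2*u))
55240/c(124) = 55240/(((1/2)*(-4847 + 124*(101 + 124))/124)) = 55240/(((1/2)*(1/124)*(-4847 + 124*225))) = 55240/(((1/2)*(1/124)*(-4847 + 27900))) = 55240/(((1/2)*(1/124)*23053)) = 55240/(23053/248) = 55240*(248/23053) = 13699520/23053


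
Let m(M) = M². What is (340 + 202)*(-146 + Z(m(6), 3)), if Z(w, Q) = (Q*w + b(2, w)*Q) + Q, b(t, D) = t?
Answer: -15718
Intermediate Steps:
Z(w, Q) = 3*Q + Q*w (Z(w, Q) = (Q*w + 2*Q) + Q = (2*Q + Q*w) + Q = 3*Q + Q*w)
(340 + 202)*(-146 + Z(m(6), 3)) = (340 + 202)*(-146 + 3*(3 + 6²)) = 542*(-146 + 3*(3 + 36)) = 542*(-146 + 3*39) = 542*(-146 + 117) = 542*(-29) = -15718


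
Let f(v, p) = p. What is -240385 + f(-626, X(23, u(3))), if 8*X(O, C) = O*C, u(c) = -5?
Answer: -1923195/8 ≈ -2.4040e+5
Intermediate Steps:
X(O, C) = C*O/8 (X(O, C) = (O*C)/8 = (C*O)/8 = C*O/8)
-240385 + f(-626, X(23, u(3))) = -240385 + (1/8)*(-5)*23 = -240385 - 115/8 = -1923195/8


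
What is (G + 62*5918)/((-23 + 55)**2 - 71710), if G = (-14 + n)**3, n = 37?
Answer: -7433/1386 ≈ -5.3629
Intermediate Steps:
G = 12167 (G = (-14 + 37)**3 = 23**3 = 12167)
(G + 62*5918)/((-23 + 55)**2 - 71710) = (12167 + 62*5918)/((-23 + 55)**2 - 71710) = (12167 + 366916)/(32**2 - 71710) = 379083/(1024 - 71710) = 379083/(-70686) = 379083*(-1/70686) = -7433/1386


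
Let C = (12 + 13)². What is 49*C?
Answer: 30625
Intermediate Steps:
C = 625 (C = 25² = 625)
49*C = 49*625 = 30625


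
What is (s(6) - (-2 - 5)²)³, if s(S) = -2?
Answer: -132651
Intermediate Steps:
(s(6) - (-2 - 5)²)³ = (-2 - (-2 - 5)²)³ = (-2 - 1*(-7)²)³ = (-2 - 1*49)³ = (-2 - 49)³ = (-51)³ = -132651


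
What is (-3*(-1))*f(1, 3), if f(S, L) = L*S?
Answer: 9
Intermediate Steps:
(-3*(-1))*f(1, 3) = (-3*(-1))*(3*1) = 3*3 = 9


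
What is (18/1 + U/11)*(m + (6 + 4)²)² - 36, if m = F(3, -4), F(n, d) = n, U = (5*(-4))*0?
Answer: 190926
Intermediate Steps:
U = 0 (U = -20*0 = 0)
m = 3
(18/1 + U/11)*(m + (6 + 4)²)² - 36 = (18/1 + 0/11)*(3 + (6 + 4)²)² - 36 = (18*1 + 0*(1/11))*(3 + 10²)² - 36 = (18 + 0)*(3 + 100)² - 36 = 18*103² - 36 = 18*10609 - 36 = 190962 - 36 = 190926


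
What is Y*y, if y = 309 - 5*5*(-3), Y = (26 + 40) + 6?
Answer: 27648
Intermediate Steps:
Y = 72 (Y = 66 + 6 = 72)
y = 384 (y = 309 - 25*(-3) = 309 + 75 = 384)
Y*y = 72*384 = 27648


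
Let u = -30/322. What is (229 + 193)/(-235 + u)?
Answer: -33971/18925 ≈ -1.7950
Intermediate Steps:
u = -15/161 (u = -30*1/322 = -15/161 ≈ -0.093168)
(229 + 193)/(-235 + u) = (229 + 193)/(-235 - 15/161) = 422/(-37850/161) = 422*(-161/37850) = -33971/18925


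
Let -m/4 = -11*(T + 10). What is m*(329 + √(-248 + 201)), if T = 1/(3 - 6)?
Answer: 419804/3 + 1276*I*√47/3 ≈ 1.3993e+5 + 2915.9*I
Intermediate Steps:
T = -⅓ (T = 1/(-3) = -⅓ ≈ -0.33333)
m = 1276/3 (m = -(-44)*(-⅓ + 10) = -(-44)*29/3 = -4*(-319/3) = 1276/3 ≈ 425.33)
m*(329 + √(-248 + 201)) = 1276*(329 + √(-248 + 201))/3 = 1276*(329 + √(-47))/3 = 1276*(329 + I*√47)/3 = 419804/3 + 1276*I*√47/3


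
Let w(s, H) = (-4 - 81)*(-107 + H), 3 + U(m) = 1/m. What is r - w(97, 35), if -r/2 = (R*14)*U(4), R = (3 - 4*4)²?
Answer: 6893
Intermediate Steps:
R = 169 (R = (3 - 16)² = (-13)² = 169)
U(m) = -3 + 1/m
w(s, H) = 9095 - 85*H (w(s, H) = -85*(-107 + H) = 9095 - 85*H)
r = 13013 (r = -2*169*14*(-3 + 1/4) = -4732*(-3 + ¼) = -4732*(-11)/4 = -2*(-13013/2) = 13013)
r - w(97, 35) = 13013 - (9095 - 85*35) = 13013 - (9095 - 2975) = 13013 - 1*6120 = 13013 - 6120 = 6893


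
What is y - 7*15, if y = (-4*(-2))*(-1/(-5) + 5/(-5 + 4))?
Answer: -717/5 ≈ -143.40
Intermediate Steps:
y = -192/5 (y = 8*(-1*(-⅕) + 5/(-1)) = 8*(⅕ + 5*(-1)) = 8*(⅕ - 5) = 8*(-24/5) = -192/5 ≈ -38.400)
y - 7*15 = -192/5 - 7*15 = -192/5 - 105 = -717/5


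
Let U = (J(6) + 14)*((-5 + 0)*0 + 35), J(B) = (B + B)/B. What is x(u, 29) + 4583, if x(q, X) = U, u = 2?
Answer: 5143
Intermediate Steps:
J(B) = 2 (J(B) = (2*B)/B = 2)
U = 560 (U = (2 + 14)*((-5 + 0)*0 + 35) = 16*(-5*0 + 35) = 16*(0 + 35) = 16*35 = 560)
x(q, X) = 560
x(u, 29) + 4583 = 560 + 4583 = 5143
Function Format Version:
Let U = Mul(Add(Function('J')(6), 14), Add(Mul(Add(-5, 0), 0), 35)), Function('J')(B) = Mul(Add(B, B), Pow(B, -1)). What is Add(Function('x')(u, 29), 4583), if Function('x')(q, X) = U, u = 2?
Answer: 5143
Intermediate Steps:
Function('J')(B) = 2 (Function('J')(B) = Mul(Mul(2, B), Pow(B, -1)) = 2)
U = 560 (U = Mul(Add(2, 14), Add(Mul(Add(-5, 0), 0), 35)) = Mul(16, Add(Mul(-5, 0), 35)) = Mul(16, Add(0, 35)) = Mul(16, 35) = 560)
Function('x')(q, X) = 560
Add(Function('x')(u, 29), 4583) = Add(560, 4583) = 5143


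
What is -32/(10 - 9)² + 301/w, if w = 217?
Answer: -949/31 ≈ -30.613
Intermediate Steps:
-32/(10 - 9)² + 301/w = -32/(10 - 9)² + 301/217 = -32/(1²) + 301*(1/217) = -32/1 + 43/31 = -32*1 + 43/31 = -32 + 43/31 = -949/31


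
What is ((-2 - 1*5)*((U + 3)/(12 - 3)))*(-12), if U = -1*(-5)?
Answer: 224/3 ≈ 74.667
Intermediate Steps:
U = 5
((-2 - 1*5)*((U + 3)/(12 - 3)))*(-12) = ((-2 - 1*5)*((5 + 3)/(12 - 3)))*(-12) = ((-2 - 5)*(8/9))*(-12) = -56/9*(-12) = 224/3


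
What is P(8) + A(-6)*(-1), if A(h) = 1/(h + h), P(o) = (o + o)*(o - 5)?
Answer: 577/12 ≈ 48.083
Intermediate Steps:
P(o) = 2*o*(-5 + o) (P(o) = (2*o)*(-5 + o) = 2*o*(-5 + o))
A(h) = 1/(2*h)
P(8) + A(-6)*(-1) = 2*8*(-5 + 8) + ((1/2)/(-6))*(-1) = 2*8*3 + ((1/2)*(-1/6))*(-1) = 48 - 1/12*(-1) = 48 + 1/12 = 577/12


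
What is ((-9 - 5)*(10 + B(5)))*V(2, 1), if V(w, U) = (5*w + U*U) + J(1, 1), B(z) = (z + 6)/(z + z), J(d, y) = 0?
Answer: -8547/5 ≈ -1709.4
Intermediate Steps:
B(z) = (6 + z)/(2*z) (B(z) = (6 + z)/((2*z)) = (6 + z)*(1/(2*z)) = (6 + z)/(2*z))
V(w, U) = U**2 + 5*w (V(w, U) = (5*w + U*U) + 0 = (5*w + U**2) + 0 = (U**2 + 5*w) + 0 = U**2 + 5*w)
((-9 - 5)*(10 + B(5)))*V(2, 1) = ((-9 - 5)*(10 + (1/2)*(6 + 5)/5))*(1**2 + 5*2) = (-14*(10 + (1/2)*(1/5)*11))*(1 + 10) = -14*(10 + 11/10)*11 = -14*111/10*11 = -777/5*11 = -8547/5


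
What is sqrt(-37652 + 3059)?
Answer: I*sqrt(34593) ≈ 185.99*I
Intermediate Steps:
sqrt(-37652 + 3059) = sqrt(-34593) = I*sqrt(34593)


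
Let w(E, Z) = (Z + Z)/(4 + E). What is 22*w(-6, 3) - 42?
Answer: -108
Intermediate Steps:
w(E, Z) = 2*Z/(4 + E) (w(E, Z) = (2*Z)/(4 + E) = 2*Z/(4 + E))
22*w(-6, 3) - 42 = 22*(2*3/(4 - 6)) - 42 = 22*(2*3/(-2)) - 42 = 22*(2*3*(-½)) - 42 = 22*(-3) - 42 = -66 - 42 = -108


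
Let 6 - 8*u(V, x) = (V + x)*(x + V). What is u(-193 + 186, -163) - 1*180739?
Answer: -737403/4 ≈ -1.8435e+5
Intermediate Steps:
u(V, x) = 3/4 - (V + x)**2/8 (u(V, x) = 3/4 - (V + x)*(x + V)/8 = 3/4 - (V + x)*(V + x)/8 = 3/4 - (V + x)**2/8)
u(-193 + 186, -163) - 1*180739 = (3/4 - ((-193 + 186) - 163)**2/8) - 1*180739 = (3/4 - (-7 - 163)**2/8) - 180739 = (3/4 - 1/8*(-170)**2) - 180739 = (3/4 - 1/8*28900) - 180739 = (3/4 - 7225/2) - 180739 = -14447/4 - 180739 = -737403/4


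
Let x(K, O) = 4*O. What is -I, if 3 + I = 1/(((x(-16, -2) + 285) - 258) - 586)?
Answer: 1702/567 ≈ 3.0018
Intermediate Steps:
I = -1702/567 (I = -3 + 1/(((4*(-2) + 285) - 258) - 586) = -3 + 1/(((-8 + 285) - 258) - 586) = -3 + 1/((277 - 258) - 586) = -3 + 1/(19 - 586) = -3 + 1/(-567) = -3 - 1/567 = -1702/567 ≈ -3.0018)
-I = -1*(-1702/567) = 1702/567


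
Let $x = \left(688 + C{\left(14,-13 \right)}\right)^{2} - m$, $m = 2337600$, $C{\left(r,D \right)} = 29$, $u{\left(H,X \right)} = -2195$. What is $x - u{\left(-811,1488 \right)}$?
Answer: $-1821316$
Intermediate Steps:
$x = -1823511$ ($x = \left(688 + 29\right)^{2} - 2337600 = 717^{2} - 2337600 = 514089 - 2337600 = -1823511$)
$x - u{\left(-811,1488 \right)} = -1823511 - -2195 = -1823511 + 2195 = -1821316$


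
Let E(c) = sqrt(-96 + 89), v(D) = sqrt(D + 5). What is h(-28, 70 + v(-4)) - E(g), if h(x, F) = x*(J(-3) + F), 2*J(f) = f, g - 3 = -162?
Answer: -1946 - I*sqrt(7) ≈ -1946.0 - 2.6458*I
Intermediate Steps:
g = -159 (g = 3 - 162 = -159)
v(D) = sqrt(5 + D)
E(c) = I*sqrt(7) (E(c) = sqrt(-7) = I*sqrt(7))
J(f) = f/2
h(x, F) = x*(-3/2 + F) (h(x, F) = x*((1/2)*(-3) + F) = x*(-3/2 + F))
h(-28, 70 + v(-4)) - E(g) = (1/2)*(-28)*(-3 + 2*(70 + sqrt(5 - 4))) - I*sqrt(7) = (1/2)*(-28)*(-3 + 2*(70 + sqrt(1))) - I*sqrt(7) = (1/2)*(-28)*(-3 + 2*(70 + 1)) - I*sqrt(7) = (1/2)*(-28)*(-3 + 2*71) - I*sqrt(7) = (1/2)*(-28)*(-3 + 142) - I*sqrt(7) = (1/2)*(-28)*139 - I*sqrt(7) = -1946 - I*sqrt(7)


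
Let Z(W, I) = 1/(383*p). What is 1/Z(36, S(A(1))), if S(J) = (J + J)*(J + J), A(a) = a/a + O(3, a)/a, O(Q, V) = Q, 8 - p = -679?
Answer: 263121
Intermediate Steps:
p = 687 (p = 8 - 1*(-679) = 8 + 679 = 687)
A(a) = 1 + 3/a (A(a) = a/a + 3/a = 1 + 3/a)
S(J) = 4*J² (S(J) = (2*J)*(2*J) = 4*J²)
Z(W, I) = 1/263121 (Z(W, I) = 1/(383*687) = (1/383)*(1/687) = 1/263121)
1/Z(36, S(A(1))) = 1/(1/263121) = 263121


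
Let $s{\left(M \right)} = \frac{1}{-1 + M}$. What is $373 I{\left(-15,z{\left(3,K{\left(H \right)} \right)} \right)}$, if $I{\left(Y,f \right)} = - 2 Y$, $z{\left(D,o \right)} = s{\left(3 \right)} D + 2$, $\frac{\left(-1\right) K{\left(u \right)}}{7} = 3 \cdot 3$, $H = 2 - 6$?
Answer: $11190$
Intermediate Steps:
$H = -4$ ($H = 2 - 6 = -4$)
$K{\left(u \right)} = -63$ ($K{\left(u \right)} = - 7 \cdot 3 \cdot 3 = \left(-7\right) 9 = -63$)
$z{\left(D,o \right)} = 2 + \frac{D}{2}$ ($z{\left(D,o \right)} = \frac{D}{-1 + 3} + 2 = \frac{D}{2} + 2 = 2 + \frac{D}{2}$)
$373 I{\left(-15,z{\left(3,K{\left(H \right)} \right)} \right)} = 373 \left(\left(-2\right) \left(-15\right)\right) = 373 \cdot 30 = 11190$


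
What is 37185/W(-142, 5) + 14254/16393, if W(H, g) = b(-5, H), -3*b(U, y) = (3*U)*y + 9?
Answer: -599410603/11688209 ≈ -51.283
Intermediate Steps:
b(U, y) = -3 - U*y (b(U, y) = -((3*U)*y + 9)/3 = -(3*U*y + 9)/3 = -(9 + 3*U*y)/3 = -3 - U*y)
W(H, g) = -3 + 5*H (W(H, g) = -3 - 1*(-5)*H = -3 + 5*H)
37185/W(-142, 5) + 14254/16393 = 37185/(-3 + 5*(-142)) + 14254/16393 = 37185/(-3 - 710) + 14254*(1/16393) = 37185/(-713) + 14254/16393 = 37185*(-1/713) + 14254/16393 = -37185/713 + 14254/16393 = -599410603/11688209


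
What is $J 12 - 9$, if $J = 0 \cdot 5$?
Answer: $-9$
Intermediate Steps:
$J = 0$
$J 12 - 9 = 0 \cdot 12 - 9 = 0 - 9 = -9$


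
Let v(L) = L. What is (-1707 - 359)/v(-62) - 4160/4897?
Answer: 4929641/151807 ≈ 32.473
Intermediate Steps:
(-1707 - 359)/v(-62) - 4160/4897 = (-1707 - 359)/(-62) - 4160/4897 = -2066*(-1/62) - 4160*1/4897 = 1033/31 - 4160/4897 = 4929641/151807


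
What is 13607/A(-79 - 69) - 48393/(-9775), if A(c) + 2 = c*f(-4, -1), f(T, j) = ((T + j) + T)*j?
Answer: -2976181/566950 ≈ -5.2495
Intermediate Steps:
f(T, j) = j*(j + 2*T) (f(T, j) = (j + 2*T)*j = j*(j + 2*T))
A(c) = -2 + 9*c (A(c) = -2 + c*(-(-1 + 2*(-4))) = -2 + c*(-(-1 - 8)) = -2 + c*(-1*(-9)) = -2 + c*9 = -2 + 9*c)
13607/A(-79 - 69) - 48393/(-9775) = 13607/(-2 + 9*(-79 - 69)) - 48393/(-9775) = 13607/(-2 + 9*(-148)) - 48393*(-1/9775) = 13607/(-2 - 1332) + 48393/9775 = 13607/(-1334) + 48393/9775 = 13607*(-1/1334) + 48393/9775 = -13607/1334 + 48393/9775 = -2976181/566950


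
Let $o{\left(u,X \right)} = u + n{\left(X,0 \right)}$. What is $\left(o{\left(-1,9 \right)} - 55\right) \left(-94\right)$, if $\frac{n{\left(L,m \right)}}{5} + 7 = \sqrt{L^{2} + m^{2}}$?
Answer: $4324$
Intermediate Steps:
$n{\left(L,m \right)} = -35 + 5 \sqrt{L^{2} + m^{2}}$
$o{\left(u,X \right)} = -35 + u + 5 \sqrt{X^{2}}$ ($o{\left(u,X \right)} = u + \left(-35 + 5 \sqrt{X^{2} + 0^{2}}\right) = u + \left(-35 + 5 \sqrt{X^{2} + 0}\right) = u + \left(-35 + 5 \sqrt{X^{2}}\right) = -35 + u + 5 \sqrt{X^{2}}$)
$\left(o{\left(-1,9 \right)} - 55\right) \left(-94\right) = \left(\left(-35 - 1 + 5 \sqrt{9^{2}}\right) - 55\right) \left(-94\right) = \left(\left(-35 - 1 + 5 \sqrt{81}\right) - 55\right) \left(-94\right) = \left(\left(-35 - 1 + 5 \cdot 9\right) - 55\right) \left(-94\right) = \left(\left(-35 - 1 + 45\right) - 55\right) \left(-94\right) = \left(9 - 55\right) \left(-94\right) = \left(-46\right) \left(-94\right) = 4324$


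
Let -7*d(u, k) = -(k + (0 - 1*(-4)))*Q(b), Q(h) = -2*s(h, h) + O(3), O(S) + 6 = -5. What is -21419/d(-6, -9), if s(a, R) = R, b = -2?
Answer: -21419/5 ≈ -4283.8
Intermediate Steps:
O(S) = -11 (O(S) = -6 - 5 = -11)
Q(h) = -11 - 2*h (Q(h) = -2*h - 11 = -11 - 2*h)
d(u, k) = -4 - k (d(u, k) = -(-1)*(k + (0 - 1*(-4)))*(-11 - 2*(-2))/7 = -(-1)*(k + (0 + 4))*(-11 + 4)/7 = -(-1)*(k + 4)*(-7)/7 = -(-1)*(4 + k)*(-7)/7 = -(-1)*(-28 - 7*k)/7 = -(28 + 7*k)/7 = -4 - k)
-21419/d(-6, -9) = -21419/(-4 - 1*(-9)) = -21419/(-4 + 9) = -21419/5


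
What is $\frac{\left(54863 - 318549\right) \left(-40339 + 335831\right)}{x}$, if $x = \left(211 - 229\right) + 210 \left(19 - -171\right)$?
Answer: $- \frac{38958551756}{19941} \approx -1.9537 \cdot 10^{6}$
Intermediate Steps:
$x = 39882$ ($x = -18 + 210 \left(19 + 171\right) = -18 + 210 \cdot 190 = -18 + 39900 = 39882$)
$\frac{\left(54863 - 318549\right) \left(-40339 + 335831\right)}{x} = \frac{\left(54863 - 318549\right) \left(-40339 + 335831\right)}{39882} = \left(-263686\right) 295492 \cdot \frac{1}{39882} = \left(-77917103512\right) \frac{1}{39882} = - \frac{38958551756}{19941}$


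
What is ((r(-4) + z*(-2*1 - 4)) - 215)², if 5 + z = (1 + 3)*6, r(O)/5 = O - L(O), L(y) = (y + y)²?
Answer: 447561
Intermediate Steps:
L(y) = 4*y² (L(y) = (2*y)² = 4*y²)
r(O) = -20*O² + 5*O (r(O) = 5*(O - 4*O²) = -20*O² + 5*O)
z = 19 (z = -5 + (1 + 3)*6 = -5 + 4*6 = -5 + 24 = 19)
((r(-4) + z*(-2*1 - 4)) - 215)² = ((5*(-4)*(1 - 4*(-4)) + 19*(-2*1 - 4)) - 215)² = ((5*(-4)*(1 + 16) + 19*(-2 - 4)) - 215)² = ((5*(-4)*17 + 19*(-6)) - 215)² = ((-340 - 114) - 215)² = (-454 - 215)² = (-669)² = 447561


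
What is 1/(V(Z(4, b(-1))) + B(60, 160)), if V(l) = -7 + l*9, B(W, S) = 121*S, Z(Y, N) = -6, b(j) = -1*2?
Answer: 1/19299 ≈ 5.1816e-5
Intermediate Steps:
b(j) = -2
V(l) = -7 + 9*l
1/(V(Z(4, b(-1))) + B(60, 160)) = 1/((-7 + 9*(-6)) + 121*160) = 1/((-7 - 54) + 19360) = 1/(-61 + 19360) = 1/19299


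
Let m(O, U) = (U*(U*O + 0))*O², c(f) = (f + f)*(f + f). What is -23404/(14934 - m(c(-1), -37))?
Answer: 11702/36341 ≈ 0.32201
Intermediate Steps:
c(f) = 4*f² (c(f) = (2*f)*(2*f) = 4*f²)
m(O, U) = O³*U² (m(O, U) = (U*(O*U + 0))*O² = (U*(O*U))*O² = (O*U²)*O² = O³*U²)
-23404/(14934 - m(c(-1), -37)) = -23404/(14934 - (4*(-1)²)³*(-37)²) = -23404/(14934 - (4*1)³*1369) = -23404/(14934 - 4³*1369) = -23404/(14934 - 64*1369) = -23404/(14934 - 1*87616) = -23404/(14934 - 87616) = -23404/(-72682) = -23404*(-1/72682) = 11702/36341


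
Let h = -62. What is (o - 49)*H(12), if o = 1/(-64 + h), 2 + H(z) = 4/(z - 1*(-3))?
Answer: 16055/189 ≈ 84.947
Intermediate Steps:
H(z) = -2 + 4/(3 + z) (H(z) = -2 + 4/(z - 1*(-3)) = -2 + 4/(z + 3) = -2 + 4/(3 + z))
o = -1/126 (o = 1/(-64 - 62) = 1/(-126) = -1/126 ≈ -0.0079365)
(o - 49)*H(12) = (-1/126 - 49)*(2*(-1 - 1*12)/(3 + 12)) = -6175*(-1 - 12)/(63*15) = -6175*(-13)/(63*15) = -6175/126*(-26/15) = 16055/189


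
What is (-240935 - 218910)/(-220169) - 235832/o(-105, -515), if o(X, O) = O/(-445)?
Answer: -4621090345077/22677407 ≈ -2.0378e+5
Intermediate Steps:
o(X, O) = -O/445 (o(X, O) = O*(-1/445) = -O/445)
(-240935 - 218910)/(-220169) - 235832/o(-105, -515) = (-240935 - 218910)/(-220169) - 235832/((-1/445*(-515))) = -459845*(-1/220169) - 235832/103/89 = 459845/220169 - 235832*89/103 = 459845/220169 - 20989048/103 = -4621090345077/22677407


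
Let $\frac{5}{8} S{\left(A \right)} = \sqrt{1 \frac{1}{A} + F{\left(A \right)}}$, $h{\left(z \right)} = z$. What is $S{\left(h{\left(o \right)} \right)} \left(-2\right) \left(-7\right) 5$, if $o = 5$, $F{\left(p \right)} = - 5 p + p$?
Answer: $\frac{336 i \sqrt{55}}{5} \approx 498.37 i$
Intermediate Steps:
$F{\left(p \right)} = - 4 p$
$S{\left(A \right)} = \frac{8 \sqrt{\frac{1}{A} - 4 A}}{5}$ ($S{\left(A \right)} = \frac{8 \sqrt{1 \frac{1}{A} - 4 A}}{5} = \frac{8 \sqrt{\frac{1}{A} - 4 A}}{5}$)
$S{\left(h{\left(o \right)} \right)} \left(-2\right) \left(-7\right) 5 = \frac{8 \sqrt{\frac{1}{5} - 20}}{5} \left(-2\right) \left(-7\right) 5 = \frac{8 \sqrt{\frac{1}{5} - 20}}{5} \cdot 14 \cdot 5 = \frac{8 \sqrt{- \frac{99}{5}}}{5} \cdot 70 = \frac{8 \frac{3 i \sqrt{55}}{5}}{5} \cdot 70 = \frac{24 i \sqrt{55}}{25} \cdot 70 = \frac{336 i \sqrt{55}}{5}$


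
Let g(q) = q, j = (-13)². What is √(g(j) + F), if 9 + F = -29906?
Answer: I*√29746 ≈ 172.47*I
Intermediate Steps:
F = -29915 (F = -9 - 29906 = -29915)
j = 169
√(g(j) + F) = √(169 - 29915) = √(-29746) = I*√29746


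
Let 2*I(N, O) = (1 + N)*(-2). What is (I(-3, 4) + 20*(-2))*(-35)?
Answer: 1330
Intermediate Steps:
I(N, O) = -1 - N (I(N, O) = ((1 + N)*(-2))/2 = (-2 - 2*N)/2 = -1 - N)
(I(-3, 4) + 20*(-2))*(-35) = ((-1 - 1*(-3)) + 20*(-2))*(-35) = ((-1 + 3) - 40)*(-35) = (2 - 40)*(-35) = -38*(-35) = 1330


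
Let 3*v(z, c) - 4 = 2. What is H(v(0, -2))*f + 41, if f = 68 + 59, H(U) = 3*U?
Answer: 803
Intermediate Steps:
v(z, c) = 2 (v(z, c) = 4/3 + (1/3)*2 = 4/3 + 2/3 = 2)
f = 127
H(v(0, -2))*f + 41 = (3*2)*127 + 41 = 6*127 + 41 = 762 + 41 = 803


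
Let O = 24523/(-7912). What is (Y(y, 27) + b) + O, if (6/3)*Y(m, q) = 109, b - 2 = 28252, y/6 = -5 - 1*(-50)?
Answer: 223952329/7912 ≈ 28305.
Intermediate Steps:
y = 270 (y = 6*(-5 - 1*(-50)) = 6*(-5 + 50) = 6*45 = 270)
b = 28254 (b = 2 + 28252 = 28254)
Y(m, q) = 109/2 (Y(m, q) = (½)*109 = 109/2)
O = -24523/7912 (O = 24523*(-1/7912) = -24523/7912 ≈ -3.0995)
(Y(y, 27) + b) + O = (109/2 + 28254) - 24523/7912 = 56617/2 - 24523/7912 = 223952329/7912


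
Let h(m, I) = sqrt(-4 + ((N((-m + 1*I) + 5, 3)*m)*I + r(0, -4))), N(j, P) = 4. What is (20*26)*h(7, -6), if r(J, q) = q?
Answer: 2080*I*sqrt(11) ≈ 6898.6*I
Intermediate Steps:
h(m, I) = sqrt(-8 + 4*I*m) (h(m, I) = sqrt(-4 + ((4*m)*I - 4)) = sqrt(-4 + (4*I*m - 4)) = sqrt(-4 + (-4 + 4*I*m)) = sqrt(-8 + 4*I*m))
(20*26)*h(7, -6) = (20*26)*(2*sqrt(-2 - 6*7)) = 520*(2*sqrt(-2 - 42)) = 520*(2*sqrt(-44)) = 520*(2*(2*I*sqrt(11))) = 520*(4*I*sqrt(11)) = 2080*I*sqrt(11)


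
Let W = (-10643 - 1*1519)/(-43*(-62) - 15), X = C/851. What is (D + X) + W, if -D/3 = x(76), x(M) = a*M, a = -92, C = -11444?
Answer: 47281189070/2256001 ≈ 20958.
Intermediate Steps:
x(M) = -92*M
D = 20976 (D = -(-276)*76 = -3*(-6992) = 20976)
X = -11444/851 ≈ -13.448
W = -12162/2651 (W = (-10643 - 1519)/(2666 - 15) = -12162/2651 ≈ -4.5877)
(D + X) + W = (20976 - 11444/851) - 12162/2651 = 17839132/851 - 12162/2651 = 47281189070/2256001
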